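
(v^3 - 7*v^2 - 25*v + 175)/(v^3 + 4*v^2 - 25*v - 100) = (v - 7)/(v + 4)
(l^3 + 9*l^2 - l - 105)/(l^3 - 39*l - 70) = (l^2 + 4*l - 21)/(l^2 - 5*l - 14)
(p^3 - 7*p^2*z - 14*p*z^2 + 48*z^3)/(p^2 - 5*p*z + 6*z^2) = (-p^2 + 5*p*z + 24*z^2)/(-p + 3*z)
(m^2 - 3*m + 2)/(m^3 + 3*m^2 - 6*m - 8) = (m - 1)/(m^2 + 5*m + 4)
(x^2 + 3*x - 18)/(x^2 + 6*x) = (x - 3)/x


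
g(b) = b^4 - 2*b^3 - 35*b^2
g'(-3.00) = 48.00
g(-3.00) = -180.00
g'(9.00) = 1800.00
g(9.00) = 2268.00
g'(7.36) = 754.54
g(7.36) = 241.03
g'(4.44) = -78.97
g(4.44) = -476.41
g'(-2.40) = 78.14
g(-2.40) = -140.77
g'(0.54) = -38.92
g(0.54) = -10.44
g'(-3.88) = -52.37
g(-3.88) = -183.45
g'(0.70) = -50.57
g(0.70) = -17.60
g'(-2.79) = 61.72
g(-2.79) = -168.42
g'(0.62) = -44.75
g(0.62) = -13.78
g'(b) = 4*b^3 - 6*b^2 - 70*b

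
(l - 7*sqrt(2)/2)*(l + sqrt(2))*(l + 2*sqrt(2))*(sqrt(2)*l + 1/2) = sqrt(2)*l^4 - l^3/2 - 69*sqrt(2)*l^2/4 - 73*l/2 - 7*sqrt(2)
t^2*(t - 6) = t^3 - 6*t^2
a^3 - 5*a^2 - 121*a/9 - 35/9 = (a - 7)*(a + 1/3)*(a + 5/3)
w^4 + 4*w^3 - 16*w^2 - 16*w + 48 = (w - 2)^2*(w + 2)*(w + 6)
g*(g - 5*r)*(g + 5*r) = g^3 - 25*g*r^2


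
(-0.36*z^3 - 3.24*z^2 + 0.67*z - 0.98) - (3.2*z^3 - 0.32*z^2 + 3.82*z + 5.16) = -3.56*z^3 - 2.92*z^2 - 3.15*z - 6.14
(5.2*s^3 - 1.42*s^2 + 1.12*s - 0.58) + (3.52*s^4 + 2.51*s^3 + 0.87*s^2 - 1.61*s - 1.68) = 3.52*s^4 + 7.71*s^3 - 0.55*s^2 - 0.49*s - 2.26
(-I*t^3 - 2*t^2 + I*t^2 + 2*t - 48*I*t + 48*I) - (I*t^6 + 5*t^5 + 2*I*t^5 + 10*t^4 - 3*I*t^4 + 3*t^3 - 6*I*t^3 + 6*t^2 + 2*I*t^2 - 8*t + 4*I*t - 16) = -I*t^6 - 5*t^5 - 2*I*t^5 - 10*t^4 + 3*I*t^4 - 3*t^3 + 5*I*t^3 - 8*t^2 - I*t^2 + 10*t - 52*I*t + 16 + 48*I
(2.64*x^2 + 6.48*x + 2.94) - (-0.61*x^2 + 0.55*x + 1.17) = 3.25*x^2 + 5.93*x + 1.77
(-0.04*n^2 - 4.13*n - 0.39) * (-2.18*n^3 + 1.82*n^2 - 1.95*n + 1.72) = 0.0872*n^5 + 8.9306*n^4 - 6.5884*n^3 + 7.2749*n^2 - 6.3431*n - 0.6708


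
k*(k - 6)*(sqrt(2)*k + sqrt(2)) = sqrt(2)*k^3 - 5*sqrt(2)*k^2 - 6*sqrt(2)*k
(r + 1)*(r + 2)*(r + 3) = r^3 + 6*r^2 + 11*r + 6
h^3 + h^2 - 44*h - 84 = (h - 7)*(h + 2)*(h + 6)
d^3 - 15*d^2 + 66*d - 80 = (d - 8)*(d - 5)*(d - 2)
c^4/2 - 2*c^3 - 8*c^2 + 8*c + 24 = (c/2 + 1)*(c - 6)*(c - 2)*(c + 2)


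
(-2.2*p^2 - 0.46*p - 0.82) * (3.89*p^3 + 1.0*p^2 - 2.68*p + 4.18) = -8.558*p^5 - 3.9894*p^4 + 2.2462*p^3 - 8.7832*p^2 + 0.2748*p - 3.4276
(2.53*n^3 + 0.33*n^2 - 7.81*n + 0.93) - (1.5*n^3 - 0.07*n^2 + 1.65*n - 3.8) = 1.03*n^3 + 0.4*n^2 - 9.46*n + 4.73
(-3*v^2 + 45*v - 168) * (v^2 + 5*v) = -3*v^4 + 30*v^3 + 57*v^2 - 840*v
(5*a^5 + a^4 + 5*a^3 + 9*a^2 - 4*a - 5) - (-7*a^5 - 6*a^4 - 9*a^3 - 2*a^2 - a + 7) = 12*a^5 + 7*a^4 + 14*a^3 + 11*a^2 - 3*a - 12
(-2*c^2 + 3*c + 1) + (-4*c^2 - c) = -6*c^2 + 2*c + 1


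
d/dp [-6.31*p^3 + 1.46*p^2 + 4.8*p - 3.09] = -18.93*p^2 + 2.92*p + 4.8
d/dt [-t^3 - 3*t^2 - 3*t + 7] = -3*t^2 - 6*t - 3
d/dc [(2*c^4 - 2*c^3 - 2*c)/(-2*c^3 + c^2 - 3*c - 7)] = 2*(-2*c^6 + 2*c^5 - 10*c^4 - 26*c^3 + 22*c^2 + 7)/(4*c^6 - 4*c^5 + 13*c^4 + 22*c^3 - 5*c^2 + 42*c + 49)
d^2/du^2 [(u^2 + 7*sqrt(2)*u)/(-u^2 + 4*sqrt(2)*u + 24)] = 2*(-11*sqrt(2)*u^3 - 72*u^2 - 504*sqrt(2)*u + 768)/(u^6 - 12*sqrt(2)*u^5 + 24*u^4 + 448*sqrt(2)*u^3 - 576*u^2 - 6912*sqrt(2)*u - 13824)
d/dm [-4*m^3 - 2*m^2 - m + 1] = -12*m^2 - 4*m - 1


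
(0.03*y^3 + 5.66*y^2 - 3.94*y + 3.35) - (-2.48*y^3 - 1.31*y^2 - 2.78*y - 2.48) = 2.51*y^3 + 6.97*y^2 - 1.16*y + 5.83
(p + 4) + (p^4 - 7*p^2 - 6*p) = p^4 - 7*p^2 - 5*p + 4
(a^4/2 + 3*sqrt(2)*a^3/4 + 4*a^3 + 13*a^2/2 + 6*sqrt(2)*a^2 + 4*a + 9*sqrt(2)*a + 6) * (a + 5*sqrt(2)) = a^5/2 + 4*a^4 + 13*sqrt(2)*a^4/4 + 14*a^3 + 26*sqrt(2)*a^3 + 83*sqrt(2)*a^2/2 + 64*a^2 + 20*sqrt(2)*a + 96*a + 30*sqrt(2)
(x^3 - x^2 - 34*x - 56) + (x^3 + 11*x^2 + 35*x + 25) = 2*x^3 + 10*x^2 + x - 31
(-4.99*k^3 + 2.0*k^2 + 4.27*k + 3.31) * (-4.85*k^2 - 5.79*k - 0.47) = 24.2015*k^5 + 19.1921*k^4 - 29.9442*k^3 - 41.7168*k^2 - 21.1718*k - 1.5557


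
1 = 1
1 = 1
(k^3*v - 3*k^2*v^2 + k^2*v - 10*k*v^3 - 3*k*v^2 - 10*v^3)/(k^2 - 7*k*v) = v*(k^3 - 3*k^2*v + k^2 - 10*k*v^2 - 3*k*v - 10*v^2)/(k*(k - 7*v))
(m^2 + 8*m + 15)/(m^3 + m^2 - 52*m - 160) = (m + 3)/(m^2 - 4*m - 32)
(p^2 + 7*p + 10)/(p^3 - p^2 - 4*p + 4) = (p + 5)/(p^2 - 3*p + 2)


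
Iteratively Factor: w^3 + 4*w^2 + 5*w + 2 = (w + 1)*(w^2 + 3*w + 2) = (w + 1)*(w + 2)*(w + 1)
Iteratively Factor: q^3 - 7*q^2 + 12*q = (q - 4)*(q^2 - 3*q) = (q - 4)*(q - 3)*(q)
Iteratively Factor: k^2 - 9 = (k + 3)*(k - 3)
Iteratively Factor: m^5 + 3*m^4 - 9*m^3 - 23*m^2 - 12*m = (m)*(m^4 + 3*m^3 - 9*m^2 - 23*m - 12) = m*(m + 1)*(m^3 + 2*m^2 - 11*m - 12) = m*(m + 1)^2*(m^2 + m - 12) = m*(m + 1)^2*(m + 4)*(m - 3)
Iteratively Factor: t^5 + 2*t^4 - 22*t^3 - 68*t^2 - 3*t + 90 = (t + 3)*(t^4 - t^3 - 19*t^2 - 11*t + 30) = (t - 1)*(t + 3)*(t^3 - 19*t - 30) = (t - 1)*(t + 3)^2*(t^2 - 3*t - 10) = (t - 1)*(t + 2)*(t + 3)^2*(t - 5)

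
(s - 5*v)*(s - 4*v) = s^2 - 9*s*v + 20*v^2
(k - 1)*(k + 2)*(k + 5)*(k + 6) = k^4 + 12*k^3 + 39*k^2 + 8*k - 60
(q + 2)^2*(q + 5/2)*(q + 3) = q^4 + 19*q^3/2 + 67*q^2/2 + 52*q + 30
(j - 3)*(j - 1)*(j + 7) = j^3 + 3*j^2 - 25*j + 21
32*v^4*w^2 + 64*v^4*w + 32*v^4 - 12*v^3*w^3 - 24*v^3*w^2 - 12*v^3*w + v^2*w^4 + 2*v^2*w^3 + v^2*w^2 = (-8*v + w)*(-4*v + w)*(v*w + v)^2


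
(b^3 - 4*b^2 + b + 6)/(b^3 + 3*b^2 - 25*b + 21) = (b^2 - b - 2)/(b^2 + 6*b - 7)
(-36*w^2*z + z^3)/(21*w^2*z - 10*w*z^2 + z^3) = (-36*w^2 + z^2)/(21*w^2 - 10*w*z + z^2)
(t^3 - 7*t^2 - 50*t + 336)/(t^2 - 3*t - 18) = (t^2 - t - 56)/(t + 3)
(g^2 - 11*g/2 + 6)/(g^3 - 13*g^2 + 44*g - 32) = (g - 3/2)/(g^2 - 9*g + 8)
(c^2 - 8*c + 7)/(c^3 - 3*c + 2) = (c - 7)/(c^2 + c - 2)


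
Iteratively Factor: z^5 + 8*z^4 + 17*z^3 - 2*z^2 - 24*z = (z)*(z^4 + 8*z^3 + 17*z^2 - 2*z - 24) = z*(z - 1)*(z^3 + 9*z^2 + 26*z + 24) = z*(z - 1)*(z + 2)*(z^2 + 7*z + 12) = z*(z - 1)*(z + 2)*(z + 3)*(z + 4)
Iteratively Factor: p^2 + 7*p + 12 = (p + 3)*(p + 4)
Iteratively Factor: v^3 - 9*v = (v)*(v^2 - 9) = v*(v + 3)*(v - 3)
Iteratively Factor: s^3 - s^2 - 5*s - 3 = (s + 1)*(s^2 - 2*s - 3) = (s - 3)*(s + 1)*(s + 1)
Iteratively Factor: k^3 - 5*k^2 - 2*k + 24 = (k - 4)*(k^2 - k - 6) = (k - 4)*(k + 2)*(k - 3)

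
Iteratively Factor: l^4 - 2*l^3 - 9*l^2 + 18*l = (l - 2)*(l^3 - 9*l) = (l - 3)*(l - 2)*(l^2 + 3*l) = l*(l - 3)*(l - 2)*(l + 3)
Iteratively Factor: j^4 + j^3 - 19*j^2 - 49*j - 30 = (j + 1)*(j^3 - 19*j - 30) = (j + 1)*(j + 2)*(j^2 - 2*j - 15) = (j + 1)*(j + 2)*(j + 3)*(j - 5)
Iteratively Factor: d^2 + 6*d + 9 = (d + 3)*(d + 3)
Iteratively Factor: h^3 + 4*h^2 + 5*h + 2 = (h + 2)*(h^2 + 2*h + 1) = (h + 1)*(h + 2)*(h + 1)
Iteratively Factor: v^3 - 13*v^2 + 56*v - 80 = (v - 4)*(v^2 - 9*v + 20) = (v - 5)*(v - 4)*(v - 4)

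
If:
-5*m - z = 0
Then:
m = -z/5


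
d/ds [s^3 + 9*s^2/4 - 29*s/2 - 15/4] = 3*s^2 + 9*s/2 - 29/2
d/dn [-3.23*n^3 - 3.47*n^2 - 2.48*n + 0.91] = -9.69*n^2 - 6.94*n - 2.48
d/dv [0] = 0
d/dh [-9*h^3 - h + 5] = -27*h^2 - 1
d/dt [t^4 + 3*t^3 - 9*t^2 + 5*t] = 4*t^3 + 9*t^2 - 18*t + 5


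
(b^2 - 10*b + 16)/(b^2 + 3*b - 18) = (b^2 - 10*b + 16)/(b^2 + 3*b - 18)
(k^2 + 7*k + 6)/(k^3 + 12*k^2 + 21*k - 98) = (k^2 + 7*k + 6)/(k^3 + 12*k^2 + 21*k - 98)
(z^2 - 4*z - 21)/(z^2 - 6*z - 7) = (z + 3)/(z + 1)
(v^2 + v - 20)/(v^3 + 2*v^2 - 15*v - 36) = (v + 5)/(v^2 + 6*v + 9)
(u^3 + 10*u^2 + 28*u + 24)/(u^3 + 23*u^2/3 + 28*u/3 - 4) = 3*(u + 2)/(3*u - 1)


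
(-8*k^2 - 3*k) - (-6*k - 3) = -8*k^2 + 3*k + 3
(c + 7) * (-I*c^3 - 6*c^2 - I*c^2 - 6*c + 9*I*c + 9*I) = -I*c^4 - 6*c^3 - 8*I*c^3 - 48*c^2 + 2*I*c^2 - 42*c + 72*I*c + 63*I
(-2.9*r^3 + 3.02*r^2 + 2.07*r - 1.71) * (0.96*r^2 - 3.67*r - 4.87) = -2.784*r^5 + 13.5422*r^4 + 5.0268*r^3 - 23.9459*r^2 - 3.8052*r + 8.3277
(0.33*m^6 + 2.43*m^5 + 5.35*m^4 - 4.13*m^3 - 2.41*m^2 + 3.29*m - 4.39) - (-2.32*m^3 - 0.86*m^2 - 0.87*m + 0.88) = 0.33*m^6 + 2.43*m^5 + 5.35*m^4 - 1.81*m^3 - 1.55*m^2 + 4.16*m - 5.27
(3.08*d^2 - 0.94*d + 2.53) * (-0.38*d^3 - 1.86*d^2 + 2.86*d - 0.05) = -1.1704*d^5 - 5.3716*d^4 + 9.5958*d^3 - 7.5482*d^2 + 7.2828*d - 0.1265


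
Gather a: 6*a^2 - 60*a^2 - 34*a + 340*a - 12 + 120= -54*a^2 + 306*a + 108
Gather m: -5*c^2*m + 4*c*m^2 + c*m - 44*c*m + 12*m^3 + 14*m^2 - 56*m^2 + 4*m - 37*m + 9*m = 12*m^3 + m^2*(4*c - 42) + m*(-5*c^2 - 43*c - 24)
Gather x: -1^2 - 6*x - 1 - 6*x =-12*x - 2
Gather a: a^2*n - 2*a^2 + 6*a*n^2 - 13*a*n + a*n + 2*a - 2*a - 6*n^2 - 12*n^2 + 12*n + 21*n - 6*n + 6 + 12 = a^2*(n - 2) + a*(6*n^2 - 12*n) - 18*n^2 + 27*n + 18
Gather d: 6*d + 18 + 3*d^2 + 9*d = 3*d^2 + 15*d + 18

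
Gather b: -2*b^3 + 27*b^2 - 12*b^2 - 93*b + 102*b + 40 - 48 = -2*b^3 + 15*b^2 + 9*b - 8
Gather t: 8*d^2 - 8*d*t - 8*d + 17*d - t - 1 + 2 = 8*d^2 + 9*d + t*(-8*d - 1) + 1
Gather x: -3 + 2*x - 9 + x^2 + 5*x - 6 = x^2 + 7*x - 18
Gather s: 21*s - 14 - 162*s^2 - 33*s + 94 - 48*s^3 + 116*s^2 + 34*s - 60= -48*s^3 - 46*s^2 + 22*s + 20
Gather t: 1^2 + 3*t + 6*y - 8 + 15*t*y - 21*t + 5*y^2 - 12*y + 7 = t*(15*y - 18) + 5*y^2 - 6*y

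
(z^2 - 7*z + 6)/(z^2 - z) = (z - 6)/z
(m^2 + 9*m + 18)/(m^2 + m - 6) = (m + 6)/(m - 2)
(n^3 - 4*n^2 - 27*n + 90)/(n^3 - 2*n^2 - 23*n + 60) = (n - 6)/(n - 4)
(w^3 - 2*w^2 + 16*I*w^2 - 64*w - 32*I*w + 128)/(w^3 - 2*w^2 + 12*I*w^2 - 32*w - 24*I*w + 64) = (w + 8*I)/(w + 4*I)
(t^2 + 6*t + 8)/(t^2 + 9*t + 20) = (t + 2)/(t + 5)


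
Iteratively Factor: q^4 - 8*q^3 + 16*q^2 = (q - 4)*(q^3 - 4*q^2) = q*(q - 4)*(q^2 - 4*q) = q^2*(q - 4)*(q - 4)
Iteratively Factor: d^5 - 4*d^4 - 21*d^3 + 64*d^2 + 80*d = (d + 1)*(d^4 - 5*d^3 - 16*d^2 + 80*d) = d*(d + 1)*(d^3 - 5*d^2 - 16*d + 80) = d*(d - 4)*(d + 1)*(d^2 - d - 20) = d*(d - 4)*(d + 1)*(d + 4)*(d - 5)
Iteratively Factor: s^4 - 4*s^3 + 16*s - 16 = (s - 2)*(s^3 - 2*s^2 - 4*s + 8) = (s - 2)^2*(s^2 - 4) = (s - 2)^3*(s + 2)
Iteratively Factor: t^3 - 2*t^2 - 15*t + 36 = (t - 3)*(t^2 + t - 12) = (t - 3)*(t + 4)*(t - 3)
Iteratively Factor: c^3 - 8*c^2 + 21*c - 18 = (c - 2)*(c^2 - 6*c + 9) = (c - 3)*(c - 2)*(c - 3)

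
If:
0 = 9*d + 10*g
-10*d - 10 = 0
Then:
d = -1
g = 9/10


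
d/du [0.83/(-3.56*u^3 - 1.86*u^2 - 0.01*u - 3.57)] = (8.8644*u^2 + 3.0876*u + 0.0083)/(3.56*u^3 + 1.86*u^2 + 0.01*u + 3.57)^2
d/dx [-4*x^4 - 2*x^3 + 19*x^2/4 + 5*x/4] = -16*x^3 - 6*x^2 + 19*x/2 + 5/4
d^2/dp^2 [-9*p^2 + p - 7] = -18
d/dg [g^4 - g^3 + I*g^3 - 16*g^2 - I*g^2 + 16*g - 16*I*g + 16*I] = 4*g^3 + 3*g^2*(-1 + I) - 2*g*(16 + I) + 16 - 16*I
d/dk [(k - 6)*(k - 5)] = 2*k - 11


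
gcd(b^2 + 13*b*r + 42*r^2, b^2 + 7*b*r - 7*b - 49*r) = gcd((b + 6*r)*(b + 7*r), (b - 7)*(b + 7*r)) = b + 7*r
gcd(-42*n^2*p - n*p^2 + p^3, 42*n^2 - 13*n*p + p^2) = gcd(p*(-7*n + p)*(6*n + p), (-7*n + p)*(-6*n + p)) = -7*n + p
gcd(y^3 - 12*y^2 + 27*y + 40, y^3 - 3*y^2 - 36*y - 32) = y^2 - 7*y - 8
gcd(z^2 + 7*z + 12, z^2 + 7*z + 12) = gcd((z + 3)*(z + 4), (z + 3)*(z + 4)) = z^2 + 7*z + 12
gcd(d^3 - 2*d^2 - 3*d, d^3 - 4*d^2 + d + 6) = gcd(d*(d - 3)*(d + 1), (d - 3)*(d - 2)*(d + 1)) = d^2 - 2*d - 3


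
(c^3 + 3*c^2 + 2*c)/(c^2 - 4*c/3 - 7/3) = 3*c*(c + 2)/(3*c - 7)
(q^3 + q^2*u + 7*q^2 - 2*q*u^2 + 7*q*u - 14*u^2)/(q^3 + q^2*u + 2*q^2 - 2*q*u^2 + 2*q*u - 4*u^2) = (q + 7)/(q + 2)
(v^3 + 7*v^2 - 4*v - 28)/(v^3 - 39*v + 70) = (v + 2)/(v - 5)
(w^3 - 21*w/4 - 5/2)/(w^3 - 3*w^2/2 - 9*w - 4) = (w - 5/2)/(w - 4)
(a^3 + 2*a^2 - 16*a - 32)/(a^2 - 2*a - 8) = a + 4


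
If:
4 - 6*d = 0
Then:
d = 2/3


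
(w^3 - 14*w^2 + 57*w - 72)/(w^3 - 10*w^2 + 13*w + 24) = (w - 3)/(w + 1)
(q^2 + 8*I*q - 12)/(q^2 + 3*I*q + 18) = (q + 2*I)/(q - 3*I)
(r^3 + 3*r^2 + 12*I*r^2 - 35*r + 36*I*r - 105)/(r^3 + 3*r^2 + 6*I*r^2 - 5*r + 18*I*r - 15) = (r + 7*I)/(r + I)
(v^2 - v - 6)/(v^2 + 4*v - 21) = (v + 2)/(v + 7)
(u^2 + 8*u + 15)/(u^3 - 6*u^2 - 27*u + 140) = (u + 3)/(u^2 - 11*u + 28)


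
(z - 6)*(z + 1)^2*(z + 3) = z^4 - z^3 - 23*z^2 - 39*z - 18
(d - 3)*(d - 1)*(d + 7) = d^3 + 3*d^2 - 25*d + 21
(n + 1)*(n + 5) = n^2 + 6*n + 5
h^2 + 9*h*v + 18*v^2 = (h + 3*v)*(h + 6*v)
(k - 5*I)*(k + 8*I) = k^2 + 3*I*k + 40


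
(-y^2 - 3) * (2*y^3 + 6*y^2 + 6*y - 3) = -2*y^5 - 6*y^4 - 12*y^3 - 15*y^2 - 18*y + 9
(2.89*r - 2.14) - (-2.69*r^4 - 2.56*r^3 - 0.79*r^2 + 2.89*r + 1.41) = 2.69*r^4 + 2.56*r^3 + 0.79*r^2 - 3.55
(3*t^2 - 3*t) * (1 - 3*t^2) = -9*t^4 + 9*t^3 + 3*t^2 - 3*t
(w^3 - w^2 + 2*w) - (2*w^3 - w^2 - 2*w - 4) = -w^3 + 4*w + 4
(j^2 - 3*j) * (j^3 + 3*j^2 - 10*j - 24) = j^5 - 19*j^3 + 6*j^2 + 72*j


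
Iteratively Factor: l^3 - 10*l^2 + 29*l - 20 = (l - 1)*(l^2 - 9*l + 20) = (l - 4)*(l - 1)*(l - 5)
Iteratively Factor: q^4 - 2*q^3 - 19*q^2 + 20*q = (q + 4)*(q^3 - 6*q^2 + 5*q) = (q - 5)*(q + 4)*(q^2 - q) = q*(q - 5)*(q + 4)*(q - 1)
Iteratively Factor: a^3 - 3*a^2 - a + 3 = (a + 1)*(a^2 - 4*a + 3) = (a - 1)*(a + 1)*(a - 3)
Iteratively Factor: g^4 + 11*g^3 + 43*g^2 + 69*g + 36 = (g + 3)*(g^3 + 8*g^2 + 19*g + 12) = (g + 1)*(g + 3)*(g^2 + 7*g + 12) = (g + 1)*(g + 3)^2*(g + 4)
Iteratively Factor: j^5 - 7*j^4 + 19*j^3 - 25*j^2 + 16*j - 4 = (j - 2)*(j^4 - 5*j^3 + 9*j^2 - 7*j + 2) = (j - 2)^2*(j^3 - 3*j^2 + 3*j - 1) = (j - 2)^2*(j - 1)*(j^2 - 2*j + 1) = (j - 2)^2*(j - 1)^2*(j - 1)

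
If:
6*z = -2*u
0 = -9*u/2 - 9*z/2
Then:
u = 0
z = 0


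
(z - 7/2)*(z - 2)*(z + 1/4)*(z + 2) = z^4 - 13*z^3/4 - 39*z^2/8 + 13*z + 7/2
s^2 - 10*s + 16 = (s - 8)*(s - 2)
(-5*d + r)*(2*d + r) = -10*d^2 - 3*d*r + r^2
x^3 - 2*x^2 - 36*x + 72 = (x - 6)*(x - 2)*(x + 6)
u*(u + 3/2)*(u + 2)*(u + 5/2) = u^4 + 6*u^3 + 47*u^2/4 + 15*u/2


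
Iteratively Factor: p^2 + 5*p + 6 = (p + 3)*(p + 2)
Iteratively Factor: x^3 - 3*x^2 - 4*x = (x - 4)*(x^2 + x) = (x - 4)*(x + 1)*(x)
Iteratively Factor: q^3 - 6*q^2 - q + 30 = (q + 2)*(q^2 - 8*q + 15) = (q - 5)*(q + 2)*(q - 3)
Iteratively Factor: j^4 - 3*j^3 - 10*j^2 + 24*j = (j - 4)*(j^3 + j^2 - 6*j) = j*(j - 4)*(j^2 + j - 6) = j*(j - 4)*(j + 3)*(j - 2)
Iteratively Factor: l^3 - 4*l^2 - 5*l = (l + 1)*(l^2 - 5*l) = (l - 5)*(l + 1)*(l)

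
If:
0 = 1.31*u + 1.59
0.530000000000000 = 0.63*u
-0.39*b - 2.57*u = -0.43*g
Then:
No Solution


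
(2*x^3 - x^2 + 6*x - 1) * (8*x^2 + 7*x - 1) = 16*x^5 + 6*x^4 + 39*x^3 + 35*x^2 - 13*x + 1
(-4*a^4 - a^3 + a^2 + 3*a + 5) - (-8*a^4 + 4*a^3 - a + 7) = 4*a^4 - 5*a^3 + a^2 + 4*a - 2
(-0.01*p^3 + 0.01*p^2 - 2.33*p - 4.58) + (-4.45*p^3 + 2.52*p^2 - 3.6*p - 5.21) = -4.46*p^3 + 2.53*p^2 - 5.93*p - 9.79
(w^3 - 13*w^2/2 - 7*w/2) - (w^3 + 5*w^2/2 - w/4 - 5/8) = -9*w^2 - 13*w/4 + 5/8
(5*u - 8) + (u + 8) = 6*u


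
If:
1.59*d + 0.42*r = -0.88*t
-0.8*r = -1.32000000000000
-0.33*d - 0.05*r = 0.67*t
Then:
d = -0.51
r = 1.65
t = 0.13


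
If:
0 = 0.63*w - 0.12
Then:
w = 0.19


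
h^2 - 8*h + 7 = (h - 7)*(h - 1)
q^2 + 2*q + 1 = (q + 1)^2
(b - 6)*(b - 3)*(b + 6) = b^3 - 3*b^2 - 36*b + 108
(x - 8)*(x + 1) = x^2 - 7*x - 8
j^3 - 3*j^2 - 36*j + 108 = (j - 6)*(j - 3)*(j + 6)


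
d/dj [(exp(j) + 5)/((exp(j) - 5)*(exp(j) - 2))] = (-exp(2*j) - 10*exp(j) + 45)*exp(j)/(exp(4*j) - 14*exp(3*j) + 69*exp(2*j) - 140*exp(j) + 100)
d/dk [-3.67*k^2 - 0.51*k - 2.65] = -7.34*k - 0.51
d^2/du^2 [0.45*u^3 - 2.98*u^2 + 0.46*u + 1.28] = 2.7*u - 5.96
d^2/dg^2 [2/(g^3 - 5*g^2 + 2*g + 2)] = 4*((5 - 3*g)*(g^3 - 5*g^2 + 2*g + 2) + (3*g^2 - 10*g + 2)^2)/(g^3 - 5*g^2 + 2*g + 2)^3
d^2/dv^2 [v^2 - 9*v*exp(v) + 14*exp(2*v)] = -9*v*exp(v) + 56*exp(2*v) - 18*exp(v) + 2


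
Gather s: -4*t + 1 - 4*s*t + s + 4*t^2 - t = s*(1 - 4*t) + 4*t^2 - 5*t + 1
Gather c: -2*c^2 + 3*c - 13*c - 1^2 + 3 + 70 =-2*c^2 - 10*c + 72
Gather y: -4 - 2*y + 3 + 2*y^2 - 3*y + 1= 2*y^2 - 5*y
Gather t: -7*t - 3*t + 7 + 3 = 10 - 10*t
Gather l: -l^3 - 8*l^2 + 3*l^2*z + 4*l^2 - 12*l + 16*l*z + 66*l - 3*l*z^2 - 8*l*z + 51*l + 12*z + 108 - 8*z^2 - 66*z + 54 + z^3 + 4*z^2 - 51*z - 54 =-l^3 + l^2*(3*z - 4) + l*(-3*z^2 + 8*z + 105) + z^3 - 4*z^2 - 105*z + 108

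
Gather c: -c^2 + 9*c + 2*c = -c^2 + 11*c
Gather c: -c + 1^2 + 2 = 3 - c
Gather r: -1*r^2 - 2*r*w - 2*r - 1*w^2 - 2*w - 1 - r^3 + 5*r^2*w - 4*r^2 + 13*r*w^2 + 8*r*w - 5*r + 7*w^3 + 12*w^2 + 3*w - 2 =-r^3 + r^2*(5*w - 5) + r*(13*w^2 + 6*w - 7) + 7*w^3 + 11*w^2 + w - 3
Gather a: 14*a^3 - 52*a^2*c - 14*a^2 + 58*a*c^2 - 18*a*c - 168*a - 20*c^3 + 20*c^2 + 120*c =14*a^3 + a^2*(-52*c - 14) + a*(58*c^2 - 18*c - 168) - 20*c^3 + 20*c^2 + 120*c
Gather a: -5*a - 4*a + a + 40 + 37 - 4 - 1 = 72 - 8*a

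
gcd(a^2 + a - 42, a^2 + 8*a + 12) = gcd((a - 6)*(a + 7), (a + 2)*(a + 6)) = 1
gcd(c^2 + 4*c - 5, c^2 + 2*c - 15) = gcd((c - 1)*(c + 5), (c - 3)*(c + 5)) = c + 5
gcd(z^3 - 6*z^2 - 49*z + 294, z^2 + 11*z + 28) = z + 7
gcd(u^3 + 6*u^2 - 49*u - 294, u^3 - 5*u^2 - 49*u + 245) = u^2 - 49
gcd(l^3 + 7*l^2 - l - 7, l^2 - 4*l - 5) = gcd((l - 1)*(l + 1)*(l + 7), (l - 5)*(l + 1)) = l + 1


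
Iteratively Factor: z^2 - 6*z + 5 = (z - 5)*(z - 1)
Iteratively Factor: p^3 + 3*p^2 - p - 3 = (p - 1)*(p^2 + 4*p + 3) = (p - 1)*(p + 3)*(p + 1)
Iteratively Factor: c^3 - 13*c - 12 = (c - 4)*(c^2 + 4*c + 3) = (c - 4)*(c + 3)*(c + 1)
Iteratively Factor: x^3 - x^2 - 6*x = (x + 2)*(x^2 - 3*x) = (x - 3)*(x + 2)*(x)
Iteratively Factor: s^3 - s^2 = (s)*(s^2 - s) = s^2*(s - 1)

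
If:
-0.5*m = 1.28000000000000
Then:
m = -2.56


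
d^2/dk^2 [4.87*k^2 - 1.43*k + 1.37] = 9.74000000000000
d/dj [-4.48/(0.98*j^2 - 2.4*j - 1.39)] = (8.7808*j - 10.752)/(-0.98*j^2 + 2.4*j + 1.39)^2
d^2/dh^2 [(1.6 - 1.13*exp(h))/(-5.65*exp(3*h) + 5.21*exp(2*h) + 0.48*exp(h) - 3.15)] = (144.2897*exp(6*h) - 559.473735*exp(5*h) + 561.013473*exp(4*h) - 429.315019*exp(3*h) + 355.55013*exp(2*h) - 103.69368*exp(h) + 8.793225)*exp(h)/(180.362125*exp(9*h) - 498.948675*exp(8*h) + 414.124095*exp(7*h) + 245.023984*exp(6*h) - 591.532074*exp(5*h) + 201.653793*exp(4*h) + 215.340903*exp(3*h) - 152.911395*exp(2*h) - 14.2884*exp(h) + 31.255875)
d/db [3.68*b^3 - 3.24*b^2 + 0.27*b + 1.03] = 11.04*b^2 - 6.48*b + 0.27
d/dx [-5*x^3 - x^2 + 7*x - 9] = -15*x^2 - 2*x + 7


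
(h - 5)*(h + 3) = h^2 - 2*h - 15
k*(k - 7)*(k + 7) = k^3 - 49*k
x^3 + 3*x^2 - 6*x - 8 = (x - 2)*(x + 1)*(x + 4)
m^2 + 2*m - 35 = (m - 5)*(m + 7)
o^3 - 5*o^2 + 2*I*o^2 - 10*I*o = o*(o - 5)*(o + 2*I)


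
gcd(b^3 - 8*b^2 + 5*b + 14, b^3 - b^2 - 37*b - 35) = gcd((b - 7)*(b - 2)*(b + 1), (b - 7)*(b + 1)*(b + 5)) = b^2 - 6*b - 7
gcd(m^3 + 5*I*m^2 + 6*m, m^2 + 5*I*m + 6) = m^2 + 5*I*m + 6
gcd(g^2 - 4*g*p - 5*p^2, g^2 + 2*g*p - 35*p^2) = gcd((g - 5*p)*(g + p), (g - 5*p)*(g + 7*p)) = -g + 5*p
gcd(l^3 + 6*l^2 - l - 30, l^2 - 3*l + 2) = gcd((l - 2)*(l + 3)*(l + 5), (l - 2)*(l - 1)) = l - 2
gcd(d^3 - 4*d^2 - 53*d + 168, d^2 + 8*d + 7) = d + 7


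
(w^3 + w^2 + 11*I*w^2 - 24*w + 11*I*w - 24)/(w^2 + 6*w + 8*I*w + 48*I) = (w^2 + w*(1 + 3*I) + 3*I)/(w + 6)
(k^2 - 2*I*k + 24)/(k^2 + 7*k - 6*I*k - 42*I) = (k + 4*I)/(k + 7)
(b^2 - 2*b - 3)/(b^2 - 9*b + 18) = (b + 1)/(b - 6)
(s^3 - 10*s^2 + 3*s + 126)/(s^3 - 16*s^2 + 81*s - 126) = (s + 3)/(s - 3)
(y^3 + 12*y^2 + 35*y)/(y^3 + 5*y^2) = (y + 7)/y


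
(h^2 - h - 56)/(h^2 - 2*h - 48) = (h + 7)/(h + 6)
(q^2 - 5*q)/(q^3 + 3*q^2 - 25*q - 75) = q/(q^2 + 8*q + 15)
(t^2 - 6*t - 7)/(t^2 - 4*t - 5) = (t - 7)/(t - 5)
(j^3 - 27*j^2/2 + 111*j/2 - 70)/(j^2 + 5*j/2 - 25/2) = (j^2 - 11*j + 28)/(j + 5)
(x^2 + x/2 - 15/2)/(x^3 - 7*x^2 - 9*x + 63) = (x - 5/2)/(x^2 - 10*x + 21)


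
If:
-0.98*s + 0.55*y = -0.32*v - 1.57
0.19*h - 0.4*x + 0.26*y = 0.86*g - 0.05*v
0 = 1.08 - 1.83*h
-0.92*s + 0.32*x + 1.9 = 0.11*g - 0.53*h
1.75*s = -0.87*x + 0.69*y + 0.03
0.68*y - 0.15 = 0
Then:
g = 1.31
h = 0.59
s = 1.37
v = -1.10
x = -2.54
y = 0.22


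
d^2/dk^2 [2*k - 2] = 0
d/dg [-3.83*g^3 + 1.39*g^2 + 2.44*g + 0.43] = -11.49*g^2 + 2.78*g + 2.44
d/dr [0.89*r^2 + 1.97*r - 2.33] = 1.78*r + 1.97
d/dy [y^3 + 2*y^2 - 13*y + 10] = 3*y^2 + 4*y - 13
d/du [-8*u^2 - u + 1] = -16*u - 1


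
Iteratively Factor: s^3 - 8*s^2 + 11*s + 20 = (s - 5)*(s^2 - 3*s - 4) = (s - 5)*(s - 4)*(s + 1)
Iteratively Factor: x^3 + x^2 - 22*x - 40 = (x - 5)*(x^2 + 6*x + 8) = (x - 5)*(x + 4)*(x + 2)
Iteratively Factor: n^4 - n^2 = (n + 1)*(n^3 - n^2) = (n - 1)*(n + 1)*(n^2) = n*(n - 1)*(n + 1)*(n)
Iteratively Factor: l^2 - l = (l - 1)*(l)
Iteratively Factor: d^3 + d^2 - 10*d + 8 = (d - 2)*(d^2 + 3*d - 4) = (d - 2)*(d + 4)*(d - 1)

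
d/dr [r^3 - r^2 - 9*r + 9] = 3*r^2 - 2*r - 9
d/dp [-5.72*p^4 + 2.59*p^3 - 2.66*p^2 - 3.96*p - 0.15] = -22.88*p^3 + 7.77*p^2 - 5.32*p - 3.96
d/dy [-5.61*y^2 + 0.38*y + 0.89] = 0.38 - 11.22*y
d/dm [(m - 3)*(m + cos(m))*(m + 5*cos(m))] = (3 - m)*(m + cos(m))*(5*sin(m) - 1) + (3 - m)*(m + 5*cos(m))*(sin(m) - 1) + (m + cos(m))*(m + 5*cos(m))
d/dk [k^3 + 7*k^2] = k*(3*k + 14)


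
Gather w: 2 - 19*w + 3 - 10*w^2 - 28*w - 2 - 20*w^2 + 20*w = -30*w^2 - 27*w + 3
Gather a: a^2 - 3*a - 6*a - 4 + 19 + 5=a^2 - 9*a + 20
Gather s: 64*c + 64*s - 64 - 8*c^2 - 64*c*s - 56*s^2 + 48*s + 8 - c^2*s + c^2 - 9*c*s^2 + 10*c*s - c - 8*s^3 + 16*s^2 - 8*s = -7*c^2 + 63*c - 8*s^3 + s^2*(-9*c - 40) + s*(-c^2 - 54*c + 104) - 56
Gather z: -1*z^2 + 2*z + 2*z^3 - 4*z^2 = 2*z^3 - 5*z^2 + 2*z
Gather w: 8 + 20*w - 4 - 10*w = 10*w + 4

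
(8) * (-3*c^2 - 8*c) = -24*c^2 - 64*c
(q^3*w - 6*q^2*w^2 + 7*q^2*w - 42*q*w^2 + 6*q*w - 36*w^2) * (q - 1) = q^4*w - 6*q^3*w^2 + 6*q^3*w - 36*q^2*w^2 - q^2*w + 6*q*w^2 - 6*q*w + 36*w^2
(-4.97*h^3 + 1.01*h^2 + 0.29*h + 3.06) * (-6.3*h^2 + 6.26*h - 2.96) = 31.311*h^5 - 37.4752*h^4 + 19.2068*h^3 - 20.4522*h^2 + 18.2972*h - 9.0576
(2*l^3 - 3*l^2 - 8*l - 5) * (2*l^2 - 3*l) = 4*l^5 - 12*l^4 - 7*l^3 + 14*l^2 + 15*l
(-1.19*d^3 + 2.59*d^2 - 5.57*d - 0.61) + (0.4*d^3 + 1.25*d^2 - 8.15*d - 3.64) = -0.79*d^3 + 3.84*d^2 - 13.72*d - 4.25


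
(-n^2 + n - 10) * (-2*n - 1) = 2*n^3 - n^2 + 19*n + 10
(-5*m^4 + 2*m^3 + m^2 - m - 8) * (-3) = 15*m^4 - 6*m^3 - 3*m^2 + 3*m + 24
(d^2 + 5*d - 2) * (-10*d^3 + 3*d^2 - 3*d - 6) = -10*d^5 - 47*d^4 + 32*d^3 - 27*d^2 - 24*d + 12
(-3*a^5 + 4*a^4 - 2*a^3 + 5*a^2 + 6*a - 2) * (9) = -27*a^5 + 36*a^4 - 18*a^3 + 45*a^2 + 54*a - 18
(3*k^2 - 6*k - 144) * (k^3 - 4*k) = 3*k^5 - 6*k^4 - 156*k^3 + 24*k^2 + 576*k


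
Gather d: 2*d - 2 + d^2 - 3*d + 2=d^2 - d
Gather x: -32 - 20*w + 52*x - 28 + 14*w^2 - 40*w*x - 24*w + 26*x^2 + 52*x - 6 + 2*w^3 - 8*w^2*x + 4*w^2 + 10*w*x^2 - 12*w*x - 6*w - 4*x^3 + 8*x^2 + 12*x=2*w^3 + 18*w^2 - 50*w - 4*x^3 + x^2*(10*w + 34) + x*(-8*w^2 - 52*w + 116) - 66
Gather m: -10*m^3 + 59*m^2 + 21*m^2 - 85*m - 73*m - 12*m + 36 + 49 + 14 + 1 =-10*m^3 + 80*m^2 - 170*m + 100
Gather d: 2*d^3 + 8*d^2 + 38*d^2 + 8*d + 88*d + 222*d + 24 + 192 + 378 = 2*d^3 + 46*d^2 + 318*d + 594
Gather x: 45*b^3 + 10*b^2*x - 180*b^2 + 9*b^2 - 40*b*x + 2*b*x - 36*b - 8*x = 45*b^3 - 171*b^2 - 36*b + x*(10*b^2 - 38*b - 8)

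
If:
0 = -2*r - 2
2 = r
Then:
No Solution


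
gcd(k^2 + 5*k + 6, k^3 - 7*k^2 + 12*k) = 1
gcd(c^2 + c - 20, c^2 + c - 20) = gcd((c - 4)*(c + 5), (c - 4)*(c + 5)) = c^2 + c - 20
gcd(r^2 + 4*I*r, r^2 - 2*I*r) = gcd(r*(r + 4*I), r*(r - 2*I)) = r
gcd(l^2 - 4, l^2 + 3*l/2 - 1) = l + 2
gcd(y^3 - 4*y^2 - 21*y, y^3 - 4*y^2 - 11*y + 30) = y + 3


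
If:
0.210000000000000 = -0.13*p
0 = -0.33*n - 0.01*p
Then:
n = 0.05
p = -1.62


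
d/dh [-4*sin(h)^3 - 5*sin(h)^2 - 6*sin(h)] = 2*(-5*sin(h) + 3*cos(2*h) - 6)*cos(h)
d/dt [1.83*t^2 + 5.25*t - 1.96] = 3.66*t + 5.25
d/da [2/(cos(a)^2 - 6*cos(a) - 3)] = 4*(cos(a) - 3)*sin(a)/(sin(a)^2 + 6*cos(a) + 2)^2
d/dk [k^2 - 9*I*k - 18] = 2*k - 9*I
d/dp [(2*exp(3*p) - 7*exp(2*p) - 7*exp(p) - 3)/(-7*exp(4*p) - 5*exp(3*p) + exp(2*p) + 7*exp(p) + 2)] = (14*exp(6*p) - 98*exp(5*p) - 180*exp(4*p) - 126*exp(3*p) - 75*exp(2*p) - 22*exp(p) + 7)*exp(p)/(49*exp(8*p) + 70*exp(7*p) + 11*exp(6*p) - 108*exp(5*p) - 97*exp(4*p) - 6*exp(3*p) + 53*exp(2*p) + 28*exp(p) + 4)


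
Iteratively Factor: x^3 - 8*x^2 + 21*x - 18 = (x - 3)*(x^2 - 5*x + 6) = (x - 3)^2*(x - 2)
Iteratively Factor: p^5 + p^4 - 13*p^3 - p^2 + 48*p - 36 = (p - 1)*(p^4 + 2*p^3 - 11*p^2 - 12*p + 36) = (p - 2)*(p - 1)*(p^3 + 4*p^2 - 3*p - 18) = (p - 2)*(p - 1)*(p + 3)*(p^2 + p - 6) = (p - 2)^2*(p - 1)*(p + 3)*(p + 3)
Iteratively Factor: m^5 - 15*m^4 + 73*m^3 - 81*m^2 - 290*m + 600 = (m - 4)*(m^4 - 11*m^3 + 29*m^2 + 35*m - 150) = (m - 4)*(m + 2)*(m^3 - 13*m^2 + 55*m - 75) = (m - 5)*(m - 4)*(m + 2)*(m^2 - 8*m + 15) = (m - 5)*(m - 4)*(m - 3)*(m + 2)*(m - 5)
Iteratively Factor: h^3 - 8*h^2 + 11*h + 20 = (h + 1)*(h^2 - 9*h + 20) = (h - 5)*(h + 1)*(h - 4)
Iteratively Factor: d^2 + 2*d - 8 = (d + 4)*(d - 2)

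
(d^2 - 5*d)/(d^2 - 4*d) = (d - 5)/(d - 4)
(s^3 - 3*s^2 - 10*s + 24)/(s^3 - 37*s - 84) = (s^2 - 6*s + 8)/(s^2 - 3*s - 28)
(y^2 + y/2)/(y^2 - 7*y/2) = (2*y + 1)/(2*y - 7)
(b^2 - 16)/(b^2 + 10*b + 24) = (b - 4)/(b + 6)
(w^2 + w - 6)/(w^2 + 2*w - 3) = (w - 2)/(w - 1)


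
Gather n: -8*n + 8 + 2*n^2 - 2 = 2*n^2 - 8*n + 6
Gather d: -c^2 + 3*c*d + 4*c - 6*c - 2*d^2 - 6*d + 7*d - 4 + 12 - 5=-c^2 - 2*c - 2*d^2 + d*(3*c + 1) + 3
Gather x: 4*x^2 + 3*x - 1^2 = 4*x^2 + 3*x - 1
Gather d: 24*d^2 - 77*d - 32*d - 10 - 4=24*d^2 - 109*d - 14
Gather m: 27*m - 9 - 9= 27*m - 18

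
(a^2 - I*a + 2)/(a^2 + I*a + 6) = (a + I)/(a + 3*I)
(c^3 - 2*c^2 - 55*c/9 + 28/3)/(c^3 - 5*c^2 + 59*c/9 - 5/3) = (9*c^2 + 9*c - 28)/(9*c^2 - 18*c + 5)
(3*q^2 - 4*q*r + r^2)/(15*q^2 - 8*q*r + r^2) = (q - r)/(5*q - r)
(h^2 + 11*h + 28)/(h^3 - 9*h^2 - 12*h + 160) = (h + 7)/(h^2 - 13*h + 40)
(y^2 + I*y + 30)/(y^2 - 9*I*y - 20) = (y + 6*I)/(y - 4*I)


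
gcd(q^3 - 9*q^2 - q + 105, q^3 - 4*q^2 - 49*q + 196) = q - 7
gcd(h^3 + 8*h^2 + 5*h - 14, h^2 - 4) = h + 2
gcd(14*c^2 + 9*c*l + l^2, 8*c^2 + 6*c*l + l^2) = 2*c + l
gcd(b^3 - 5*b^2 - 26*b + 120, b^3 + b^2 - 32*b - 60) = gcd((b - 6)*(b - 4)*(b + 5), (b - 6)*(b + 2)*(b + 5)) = b^2 - b - 30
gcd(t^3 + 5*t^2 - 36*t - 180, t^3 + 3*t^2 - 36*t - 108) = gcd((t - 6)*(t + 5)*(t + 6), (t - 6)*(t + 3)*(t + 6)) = t^2 - 36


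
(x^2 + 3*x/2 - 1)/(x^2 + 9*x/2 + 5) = (2*x - 1)/(2*x + 5)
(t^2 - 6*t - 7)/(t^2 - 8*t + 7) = (t + 1)/(t - 1)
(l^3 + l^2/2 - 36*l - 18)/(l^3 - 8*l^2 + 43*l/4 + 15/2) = 2*(l + 6)/(2*l - 5)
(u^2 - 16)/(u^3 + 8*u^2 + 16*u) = (u - 4)/(u*(u + 4))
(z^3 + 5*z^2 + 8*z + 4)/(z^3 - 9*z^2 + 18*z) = (z^3 + 5*z^2 + 8*z + 4)/(z*(z^2 - 9*z + 18))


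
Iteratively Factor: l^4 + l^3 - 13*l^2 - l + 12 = (l + 1)*(l^3 - 13*l + 12) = (l + 1)*(l + 4)*(l^2 - 4*l + 3) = (l - 1)*(l + 1)*(l + 4)*(l - 3)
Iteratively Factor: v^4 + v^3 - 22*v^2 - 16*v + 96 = (v + 3)*(v^3 - 2*v^2 - 16*v + 32) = (v + 3)*(v + 4)*(v^2 - 6*v + 8) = (v - 2)*(v + 3)*(v + 4)*(v - 4)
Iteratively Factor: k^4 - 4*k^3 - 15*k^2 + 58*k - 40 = (k - 2)*(k^3 - 2*k^2 - 19*k + 20) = (k - 5)*(k - 2)*(k^2 + 3*k - 4) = (k - 5)*(k - 2)*(k + 4)*(k - 1)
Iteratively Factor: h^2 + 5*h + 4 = (h + 4)*(h + 1)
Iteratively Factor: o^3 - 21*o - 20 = (o + 4)*(o^2 - 4*o - 5) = (o + 1)*(o + 4)*(o - 5)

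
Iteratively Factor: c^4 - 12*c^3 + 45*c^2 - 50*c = (c - 5)*(c^3 - 7*c^2 + 10*c) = c*(c - 5)*(c^2 - 7*c + 10) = c*(c - 5)*(c - 2)*(c - 5)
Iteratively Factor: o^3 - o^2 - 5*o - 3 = (o + 1)*(o^2 - 2*o - 3) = (o - 3)*(o + 1)*(o + 1)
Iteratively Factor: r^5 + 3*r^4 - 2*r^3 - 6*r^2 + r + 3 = (r - 1)*(r^4 + 4*r^3 + 2*r^2 - 4*r - 3) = (r - 1)*(r + 1)*(r^3 + 3*r^2 - r - 3) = (r - 1)^2*(r + 1)*(r^2 + 4*r + 3) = (r - 1)^2*(r + 1)^2*(r + 3)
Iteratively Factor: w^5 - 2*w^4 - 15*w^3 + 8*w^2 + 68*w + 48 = (w - 3)*(w^4 + w^3 - 12*w^2 - 28*w - 16) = (w - 3)*(w + 1)*(w^3 - 12*w - 16) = (w - 4)*(w - 3)*(w + 1)*(w^2 + 4*w + 4) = (w - 4)*(w - 3)*(w + 1)*(w + 2)*(w + 2)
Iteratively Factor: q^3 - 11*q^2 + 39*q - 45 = (q - 3)*(q^2 - 8*q + 15) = (q - 5)*(q - 3)*(q - 3)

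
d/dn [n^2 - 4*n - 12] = 2*n - 4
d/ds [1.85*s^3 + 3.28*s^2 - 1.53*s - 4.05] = 5.55*s^2 + 6.56*s - 1.53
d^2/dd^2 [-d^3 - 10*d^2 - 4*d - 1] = -6*d - 20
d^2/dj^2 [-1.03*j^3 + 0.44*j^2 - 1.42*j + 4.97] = 0.88 - 6.18*j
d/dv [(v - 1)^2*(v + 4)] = (v - 1)*(3*v + 7)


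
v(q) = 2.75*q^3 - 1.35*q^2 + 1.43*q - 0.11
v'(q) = 8.25*q^2 - 2.7*q + 1.43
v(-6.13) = -693.06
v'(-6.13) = 327.99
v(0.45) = 0.51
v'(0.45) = 1.89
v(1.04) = 3.01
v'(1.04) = 7.55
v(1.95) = 17.94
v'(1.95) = 27.54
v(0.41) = 0.44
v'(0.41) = 1.71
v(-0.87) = -4.19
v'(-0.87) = 10.02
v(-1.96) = -28.81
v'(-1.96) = 38.42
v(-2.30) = -44.00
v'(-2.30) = 51.28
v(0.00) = -0.11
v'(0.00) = 1.43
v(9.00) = 1908.16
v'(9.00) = 645.38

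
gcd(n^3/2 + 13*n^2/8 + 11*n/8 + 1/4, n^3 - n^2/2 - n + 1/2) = n + 1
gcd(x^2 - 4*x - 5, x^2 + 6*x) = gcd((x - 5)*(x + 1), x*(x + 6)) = 1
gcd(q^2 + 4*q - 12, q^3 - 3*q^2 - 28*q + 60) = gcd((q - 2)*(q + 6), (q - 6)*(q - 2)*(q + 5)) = q - 2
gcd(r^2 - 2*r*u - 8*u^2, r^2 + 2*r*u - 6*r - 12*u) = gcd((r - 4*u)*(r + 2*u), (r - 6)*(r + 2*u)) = r + 2*u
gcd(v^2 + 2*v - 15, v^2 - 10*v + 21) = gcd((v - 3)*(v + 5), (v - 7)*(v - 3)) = v - 3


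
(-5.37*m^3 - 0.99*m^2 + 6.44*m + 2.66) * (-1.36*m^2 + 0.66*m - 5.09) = 7.3032*m^5 - 2.1978*m^4 + 17.9215*m^3 + 5.6719*m^2 - 31.024*m - 13.5394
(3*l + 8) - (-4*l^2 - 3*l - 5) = 4*l^2 + 6*l + 13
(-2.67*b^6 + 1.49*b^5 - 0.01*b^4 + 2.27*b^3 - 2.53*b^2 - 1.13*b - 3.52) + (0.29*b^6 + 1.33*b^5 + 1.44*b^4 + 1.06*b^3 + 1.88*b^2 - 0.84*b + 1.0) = -2.38*b^6 + 2.82*b^5 + 1.43*b^4 + 3.33*b^3 - 0.65*b^2 - 1.97*b - 2.52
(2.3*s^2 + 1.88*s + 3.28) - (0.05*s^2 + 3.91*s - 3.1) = 2.25*s^2 - 2.03*s + 6.38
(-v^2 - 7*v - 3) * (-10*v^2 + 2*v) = 10*v^4 + 68*v^3 + 16*v^2 - 6*v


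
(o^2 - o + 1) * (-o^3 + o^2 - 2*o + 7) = -o^5 + 2*o^4 - 4*o^3 + 10*o^2 - 9*o + 7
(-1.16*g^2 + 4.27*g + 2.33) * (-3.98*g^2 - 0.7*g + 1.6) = 4.6168*g^4 - 16.1826*g^3 - 14.1184*g^2 + 5.201*g + 3.728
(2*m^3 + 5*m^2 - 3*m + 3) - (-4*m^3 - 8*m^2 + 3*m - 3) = 6*m^3 + 13*m^2 - 6*m + 6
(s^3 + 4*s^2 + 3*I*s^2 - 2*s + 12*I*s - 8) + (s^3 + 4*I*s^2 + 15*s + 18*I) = 2*s^3 + 4*s^2 + 7*I*s^2 + 13*s + 12*I*s - 8 + 18*I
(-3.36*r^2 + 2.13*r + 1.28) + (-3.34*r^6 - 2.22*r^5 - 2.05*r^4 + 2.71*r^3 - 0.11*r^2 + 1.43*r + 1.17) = -3.34*r^6 - 2.22*r^5 - 2.05*r^4 + 2.71*r^3 - 3.47*r^2 + 3.56*r + 2.45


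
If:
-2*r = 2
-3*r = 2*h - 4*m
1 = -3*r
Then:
No Solution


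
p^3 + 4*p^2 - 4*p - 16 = (p - 2)*(p + 2)*(p + 4)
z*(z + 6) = z^2 + 6*z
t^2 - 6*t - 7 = (t - 7)*(t + 1)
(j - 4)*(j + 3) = j^2 - j - 12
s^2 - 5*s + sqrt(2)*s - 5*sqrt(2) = (s - 5)*(s + sqrt(2))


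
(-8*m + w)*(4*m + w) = -32*m^2 - 4*m*w + w^2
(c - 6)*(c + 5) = c^2 - c - 30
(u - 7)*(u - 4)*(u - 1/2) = u^3 - 23*u^2/2 + 67*u/2 - 14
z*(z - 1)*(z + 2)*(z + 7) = z^4 + 8*z^3 + 5*z^2 - 14*z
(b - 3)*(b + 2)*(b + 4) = b^3 + 3*b^2 - 10*b - 24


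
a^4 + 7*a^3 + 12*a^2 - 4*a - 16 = (a - 1)*(a + 2)^2*(a + 4)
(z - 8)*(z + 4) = z^2 - 4*z - 32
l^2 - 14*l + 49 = (l - 7)^2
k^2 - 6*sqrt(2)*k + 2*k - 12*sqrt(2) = (k + 2)*(k - 6*sqrt(2))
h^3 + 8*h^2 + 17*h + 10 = (h + 1)*(h + 2)*(h + 5)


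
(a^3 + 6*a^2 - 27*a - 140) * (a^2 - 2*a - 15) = a^5 + 4*a^4 - 54*a^3 - 176*a^2 + 685*a + 2100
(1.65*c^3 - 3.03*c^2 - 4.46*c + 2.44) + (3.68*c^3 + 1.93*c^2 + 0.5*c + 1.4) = 5.33*c^3 - 1.1*c^2 - 3.96*c + 3.84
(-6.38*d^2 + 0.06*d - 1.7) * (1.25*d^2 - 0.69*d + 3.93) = -7.975*d^4 + 4.4772*d^3 - 27.2398*d^2 + 1.4088*d - 6.681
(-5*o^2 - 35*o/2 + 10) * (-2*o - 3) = 10*o^3 + 50*o^2 + 65*o/2 - 30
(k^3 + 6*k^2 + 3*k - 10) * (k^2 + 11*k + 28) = k^5 + 17*k^4 + 97*k^3 + 191*k^2 - 26*k - 280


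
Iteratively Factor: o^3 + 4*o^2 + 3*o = (o + 3)*(o^2 + o) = (o + 1)*(o + 3)*(o)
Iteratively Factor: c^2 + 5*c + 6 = (c + 2)*(c + 3)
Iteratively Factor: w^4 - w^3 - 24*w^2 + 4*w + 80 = (w + 2)*(w^3 - 3*w^2 - 18*w + 40) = (w - 5)*(w + 2)*(w^2 + 2*w - 8) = (w - 5)*(w + 2)*(w + 4)*(w - 2)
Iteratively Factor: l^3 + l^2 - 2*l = (l + 2)*(l^2 - l) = l*(l + 2)*(l - 1)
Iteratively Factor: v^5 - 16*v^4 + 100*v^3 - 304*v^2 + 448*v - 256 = (v - 4)*(v^4 - 12*v^3 + 52*v^2 - 96*v + 64) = (v - 4)*(v - 2)*(v^3 - 10*v^2 + 32*v - 32) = (v - 4)*(v - 2)^2*(v^2 - 8*v + 16) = (v - 4)^2*(v - 2)^2*(v - 4)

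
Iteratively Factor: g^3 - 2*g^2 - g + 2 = (g - 2)*(g^2 - 1) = (g - 2)*(g + 1)*(g - 1)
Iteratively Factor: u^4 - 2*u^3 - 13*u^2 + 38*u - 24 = (u - 1)*(u^3 - u^2 - 14*u + 24) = (u - 1)*(u + 4)*(u^2 - 5*u + 6) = (u - 3)*(u - 1)*(u + 4)*(u - 2)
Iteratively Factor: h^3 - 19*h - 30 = (h + 3)*(h^2 - 3*h - 10) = (h + 2)*(h + 3)*(h - 5)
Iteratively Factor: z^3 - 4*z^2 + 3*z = (z - 3)*(z^2 - z) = z*(z - 3)*(z - 1)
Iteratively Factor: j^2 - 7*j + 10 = (j - 2)*(j - 5)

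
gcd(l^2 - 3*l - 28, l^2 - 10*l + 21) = l - 7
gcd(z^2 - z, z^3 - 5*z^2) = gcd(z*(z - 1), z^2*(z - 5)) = z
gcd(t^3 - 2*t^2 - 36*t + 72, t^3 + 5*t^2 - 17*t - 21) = 1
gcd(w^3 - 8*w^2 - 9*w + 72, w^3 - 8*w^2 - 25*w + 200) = w - 8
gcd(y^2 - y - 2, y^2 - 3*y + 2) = y - 2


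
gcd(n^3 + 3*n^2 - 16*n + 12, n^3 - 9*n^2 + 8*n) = n - 1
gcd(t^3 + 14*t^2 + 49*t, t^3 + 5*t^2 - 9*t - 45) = 1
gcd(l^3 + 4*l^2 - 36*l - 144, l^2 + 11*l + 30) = l + 6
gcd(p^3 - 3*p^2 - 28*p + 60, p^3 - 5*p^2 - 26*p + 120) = p^2 - p - 30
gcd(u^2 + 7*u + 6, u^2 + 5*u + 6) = 1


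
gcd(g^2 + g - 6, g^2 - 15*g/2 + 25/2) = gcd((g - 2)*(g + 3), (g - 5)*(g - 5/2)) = 1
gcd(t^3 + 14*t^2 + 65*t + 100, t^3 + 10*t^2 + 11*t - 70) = t + 5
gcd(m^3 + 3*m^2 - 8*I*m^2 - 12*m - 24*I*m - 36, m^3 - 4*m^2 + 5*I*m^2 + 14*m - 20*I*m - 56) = m - 2*I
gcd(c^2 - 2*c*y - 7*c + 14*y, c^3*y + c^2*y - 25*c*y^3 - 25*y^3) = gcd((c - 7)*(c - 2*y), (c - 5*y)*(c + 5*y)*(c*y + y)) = 1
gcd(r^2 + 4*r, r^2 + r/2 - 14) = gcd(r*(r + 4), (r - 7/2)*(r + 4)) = r + 4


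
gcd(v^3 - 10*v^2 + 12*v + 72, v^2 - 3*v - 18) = v - 6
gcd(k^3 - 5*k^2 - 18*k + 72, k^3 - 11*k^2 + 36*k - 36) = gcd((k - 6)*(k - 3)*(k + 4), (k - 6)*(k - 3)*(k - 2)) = k^2 - 9*k + 18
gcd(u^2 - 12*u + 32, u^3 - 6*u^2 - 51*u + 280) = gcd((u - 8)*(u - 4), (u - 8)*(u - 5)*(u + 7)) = u - 8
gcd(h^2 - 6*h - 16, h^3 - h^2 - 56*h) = h - 8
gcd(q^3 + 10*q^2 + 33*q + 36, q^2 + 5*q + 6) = q + 3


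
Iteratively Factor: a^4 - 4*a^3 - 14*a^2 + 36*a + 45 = (a - 5)*(a^3 + a^2 - 9*a - 9) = (a - 5)*(a - 3)*(a^2 + 4*a + 3) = (a - 5)*(a - 3)*(a + 3)*(a + 1)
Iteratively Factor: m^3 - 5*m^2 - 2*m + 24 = (m - 4)*(m^2 - m - 6) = (m - 4)*(m - 3)*(m + 2)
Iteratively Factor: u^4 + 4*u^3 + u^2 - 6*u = (u - 1)*(u^3 + 5*u^2 + 6*u) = u*(u - 1)*(u^2 + 5*u + 6) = u*(u - 1)*(u + 2)*(u + 3)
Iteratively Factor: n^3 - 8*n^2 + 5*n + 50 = (n - 5)*(n^2 - 3*n - 10) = (n - 5)*(n + 2)*(n - 5)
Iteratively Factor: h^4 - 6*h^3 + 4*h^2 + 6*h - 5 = (h - 1)*(h^3 - 5*h^2 - h + 5) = (h - 1)^2*(h^2 - 4*h - 5) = (h - 1)^2*(h + 1)*(h - 5)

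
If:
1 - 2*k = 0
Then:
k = 1/2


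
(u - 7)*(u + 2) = u^2 - 5*u - 14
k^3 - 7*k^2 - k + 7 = (k - 7)*(k - 1)*(k + 1)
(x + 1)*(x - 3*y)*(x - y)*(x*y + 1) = x^4*y - 4*x^3*y^2 + x^3*y + x^3 + 3*x^2*y^3 - 4*x^2*y^2 - 4*x^2*y + x^2 + 3*x*y^3 + 3*x*y^2 - 4*x*y + 3*y^2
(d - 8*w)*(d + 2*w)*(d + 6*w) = d^3 - 52*d*w^2 - 96*w^3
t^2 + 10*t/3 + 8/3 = (t + 4/3)*(t + 2)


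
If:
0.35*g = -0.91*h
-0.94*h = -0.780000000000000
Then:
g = -2.16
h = 0.83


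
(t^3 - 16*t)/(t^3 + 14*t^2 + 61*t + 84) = t*(t - 4)/(t^2 + 10*t + 21)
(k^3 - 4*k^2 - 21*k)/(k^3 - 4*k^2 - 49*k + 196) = k*(k + 3)/(k^2 + 3*k - 28)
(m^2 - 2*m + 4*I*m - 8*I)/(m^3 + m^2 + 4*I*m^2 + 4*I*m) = (m - 2)/(m*(m + 1))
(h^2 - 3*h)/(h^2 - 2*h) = (h - 3)/(h - 2)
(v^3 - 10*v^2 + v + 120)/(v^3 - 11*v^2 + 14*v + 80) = (v + 3)/(v + 2)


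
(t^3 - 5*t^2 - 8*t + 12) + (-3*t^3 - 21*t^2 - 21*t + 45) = -2*t^3 - 26*t^2 - 29*t + 57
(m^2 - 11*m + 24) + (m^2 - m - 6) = 2*m^2 - 12*m + 18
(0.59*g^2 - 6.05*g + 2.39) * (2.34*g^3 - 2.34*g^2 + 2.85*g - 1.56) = 1.3806*g^5 - 15.5376*g^4 + 21.4311*g^3 - 23.7555*g^2 + 16.2495*g - 3.7284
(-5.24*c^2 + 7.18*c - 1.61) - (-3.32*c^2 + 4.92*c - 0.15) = -1.92*c^2 + 2.26*c - 1.46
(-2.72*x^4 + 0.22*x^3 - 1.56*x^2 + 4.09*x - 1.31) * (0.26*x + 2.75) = -0.7072*x^5 - 7.4228*x^4 + 0.1994*x^3 - 3.2266*x^2 + 10.9069*x - 3.6025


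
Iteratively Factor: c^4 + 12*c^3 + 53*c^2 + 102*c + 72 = (c + 2)*(c^3 + 10*c^2 + 33*c + 36) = (c + 2)*(c + 4)*(c^2 + 6*c + 9) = (c + 2)*(c + 3)*(c + 4)*(c + 3)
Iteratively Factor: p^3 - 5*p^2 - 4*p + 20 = (p - 5)*(p^2 - 4) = (p - 5)*(p - 2)*(p + 2)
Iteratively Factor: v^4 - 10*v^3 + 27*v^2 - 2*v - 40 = (v - 4)*(v^3 - 6*v^2 + 3*v + 10) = (v - 4)*(v + 1)*(v^2 - 7*v + 10) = (v - 5)*(v - 4)*(v + 1)*(v - 2)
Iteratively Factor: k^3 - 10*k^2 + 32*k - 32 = (k - 4)*(k^2 - 6*k + 8) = (k - 4)*(k - 2)*(k - 4)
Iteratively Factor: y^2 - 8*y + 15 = (y - 3)*(y - 5)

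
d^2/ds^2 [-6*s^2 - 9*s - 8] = -12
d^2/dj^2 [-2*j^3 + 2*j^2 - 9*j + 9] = 4 - 12*j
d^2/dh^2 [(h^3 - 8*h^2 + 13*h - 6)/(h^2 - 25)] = 4*(19*h^3 - 309*h^2 + 1425*h - 2575)/(h^6 - 75*h^4 + 1875*h^2 - 15625)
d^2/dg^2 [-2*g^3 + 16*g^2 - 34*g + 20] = 32 - 12*g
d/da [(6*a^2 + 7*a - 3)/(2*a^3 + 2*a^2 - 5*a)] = (-12*a^4 - 28*a^3 - 26*a^2 + 12*a - 15)/(a^2*(4*a^4 + 8*a^3 - 16*a^2 - 20*a + 25))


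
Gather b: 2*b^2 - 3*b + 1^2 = 2*b^2 - 3*b + 1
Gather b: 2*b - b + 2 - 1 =b + 1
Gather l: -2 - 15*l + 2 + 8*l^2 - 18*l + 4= 8*l^2 - 33*l + 4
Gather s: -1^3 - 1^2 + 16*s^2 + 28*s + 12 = 16*s^2 + 28*s + 10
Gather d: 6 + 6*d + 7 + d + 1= 7*d + 14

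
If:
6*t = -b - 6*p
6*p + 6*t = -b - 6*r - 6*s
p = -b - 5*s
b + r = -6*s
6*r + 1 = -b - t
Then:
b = -30/61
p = 0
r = -6/61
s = 6/61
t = 5/61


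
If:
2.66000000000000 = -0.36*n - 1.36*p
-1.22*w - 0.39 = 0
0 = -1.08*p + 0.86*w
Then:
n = -6.43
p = -0.25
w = -0.32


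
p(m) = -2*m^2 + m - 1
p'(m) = 1 - 4*m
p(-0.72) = -2.76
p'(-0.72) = 3.88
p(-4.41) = -44.31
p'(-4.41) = 18.64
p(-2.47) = -15.67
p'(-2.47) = 10.88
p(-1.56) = -7.43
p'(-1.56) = 7.24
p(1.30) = -3.08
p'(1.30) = -4.20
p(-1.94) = -10.47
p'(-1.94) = 8.76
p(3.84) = -26.65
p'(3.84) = -14.36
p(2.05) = -7.36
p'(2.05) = -7.20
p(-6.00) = -79.00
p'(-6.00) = 25.00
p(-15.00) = -466.00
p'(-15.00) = 61.00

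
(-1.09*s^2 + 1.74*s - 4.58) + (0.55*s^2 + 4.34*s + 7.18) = -0.54*s^2 + 6.08*s + 2.6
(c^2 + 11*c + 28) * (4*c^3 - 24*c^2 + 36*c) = 4*c^5 + 20*c^4 - 116*c^3 - 276*c^2 + 1008*c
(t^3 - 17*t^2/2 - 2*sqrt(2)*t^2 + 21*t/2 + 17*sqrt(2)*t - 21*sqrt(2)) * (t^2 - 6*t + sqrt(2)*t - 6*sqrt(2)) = t^5 - 29*t^4/2 - sqrt(2)*t^4 + 29*sqrt(2)*t^3/2 + 115*t^3/2 - 123*sqrt(2)*t^2/2 - 5*t^2 - 246*t + 63*sqrt(2)*t + 252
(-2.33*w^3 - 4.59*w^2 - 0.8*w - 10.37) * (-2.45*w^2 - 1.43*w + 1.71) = 5.7085*w^5 + 14.5774*w^4 + 4.5394*w^3 + 18.7016*w^2 + 13.4611*w - 17.7327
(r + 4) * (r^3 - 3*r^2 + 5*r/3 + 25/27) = r^4 + r^3 - 31*r^2/3 + 205*r/27 + 100/27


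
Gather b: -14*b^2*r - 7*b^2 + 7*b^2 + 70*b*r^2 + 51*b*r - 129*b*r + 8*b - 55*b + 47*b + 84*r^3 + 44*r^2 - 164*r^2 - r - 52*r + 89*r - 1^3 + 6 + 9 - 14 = -14*b^2*r + b*(70*r^2 - 78*r) + 84*r^3 - 120*r^2 + 36*r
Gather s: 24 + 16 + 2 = 42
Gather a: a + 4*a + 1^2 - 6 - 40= 5*a - 45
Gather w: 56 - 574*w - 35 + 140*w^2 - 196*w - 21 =140*w^2 - 770*w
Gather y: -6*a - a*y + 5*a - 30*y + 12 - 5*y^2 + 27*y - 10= -a - 5*y^2 + y*(-a - 3) + 2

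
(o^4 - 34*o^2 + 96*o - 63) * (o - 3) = o^5 - 3*o^4 - 34*o^3 + 198*o^2 - 351*o + 189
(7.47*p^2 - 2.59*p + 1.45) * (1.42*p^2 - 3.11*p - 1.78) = 10.6074*p^4 - 26.9095*p^3 - 3.1827*p^2 + 0.1007*p - 2.581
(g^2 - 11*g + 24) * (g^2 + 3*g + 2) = g^4 - 8*g^3 - 7*g^2 + 50*g + 48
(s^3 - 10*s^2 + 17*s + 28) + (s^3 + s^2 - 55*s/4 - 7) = 2*s^3 - 9*s^2 + 13*s/4 + 21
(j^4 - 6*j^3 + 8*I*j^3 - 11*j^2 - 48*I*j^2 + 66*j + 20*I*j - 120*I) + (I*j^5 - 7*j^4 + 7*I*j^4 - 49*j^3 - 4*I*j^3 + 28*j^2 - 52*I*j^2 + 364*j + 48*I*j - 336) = I*j^5 - 6*j^4 + 7*I*j^4 - 55*j^3 + 4*I*j^3 + 17*j^2 - 100*I*j^2 + 430*j + 68*I*j - 336 - 120*I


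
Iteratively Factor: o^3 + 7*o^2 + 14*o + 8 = (o + 1)*(o^2 + 6*o + 8) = (o + 1)*(o + 2)*(o + 4)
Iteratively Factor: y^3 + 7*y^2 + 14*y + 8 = (y + 2)*(y^2 + 5*y + 4) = (y + 2)*(y + 4)*(y + 1)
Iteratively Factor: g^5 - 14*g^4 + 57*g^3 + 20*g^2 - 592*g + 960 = (g - 4)*(g^4 - 10*g^3 + 17*g^2 + 88*g - 240) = (g - 4)^2*(g^3 - 6*g^2 - 7*g + 60) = (g - 4)^2*(g + 3)*(g^2 - 9*g + 20) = (g - 4)^3*(g + 3)*(g - 5)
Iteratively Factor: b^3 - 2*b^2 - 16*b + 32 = (b - 2)*(b^2 - 16) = (b - 2)*(b + 4)*(b - 4)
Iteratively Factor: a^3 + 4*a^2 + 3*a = (a + 1)*(a^2 + 3*a) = (a + 1)*(a + 3)*(a)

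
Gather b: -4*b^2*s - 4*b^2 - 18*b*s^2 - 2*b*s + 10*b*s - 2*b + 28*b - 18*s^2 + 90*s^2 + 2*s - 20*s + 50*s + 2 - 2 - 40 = b^2*(-4*s - 4) + b*(-18*s^2 + 8*s + 26) + 72*s^2 + 32*s - 40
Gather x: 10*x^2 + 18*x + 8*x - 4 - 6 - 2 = 10*x^2 + 26*x - 12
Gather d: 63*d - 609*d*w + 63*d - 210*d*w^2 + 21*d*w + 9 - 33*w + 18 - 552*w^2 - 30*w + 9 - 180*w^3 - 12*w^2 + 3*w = d*(-210*w^2 - 588*w + 126) - 180*w^3 - 564*w^2 - 60*w + 36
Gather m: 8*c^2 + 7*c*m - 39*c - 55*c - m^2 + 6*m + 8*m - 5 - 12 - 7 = 8*c^2 - 94*c - m^2 + m*(7*c + 14) - 24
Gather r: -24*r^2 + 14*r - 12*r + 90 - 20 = -24*r^2 + 2*r + 70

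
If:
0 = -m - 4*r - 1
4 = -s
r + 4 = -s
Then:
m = -1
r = 0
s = -4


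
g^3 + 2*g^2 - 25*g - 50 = (g - 5)*(g + 2)*(g + 5)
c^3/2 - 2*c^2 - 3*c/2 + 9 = (c/2 + 1)*(c - 3)^2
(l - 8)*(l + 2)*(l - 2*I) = l^3 - 6*l^2 - 2*I*l^2 - 16*l + 12*I*l + 32*I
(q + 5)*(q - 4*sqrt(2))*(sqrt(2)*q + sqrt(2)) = sqrt(2)*q^3 - 8*q^2 + 6*sqrt(2)*q^2 - 48*q + 5*sqrt(2)*q - 40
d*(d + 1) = d^2 + d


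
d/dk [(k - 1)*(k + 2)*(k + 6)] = 3*k^2 + 14*k + 4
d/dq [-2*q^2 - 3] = -4*q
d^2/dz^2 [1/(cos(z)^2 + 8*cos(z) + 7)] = 2*(-2*sin(z)^4 + 19*sin(z)^2 + 43*cos(z) - 3*cos(3*z) + 40)/((cos(z) + 1)^3*(cos(z) + 7)^3)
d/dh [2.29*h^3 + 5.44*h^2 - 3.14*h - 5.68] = 6.87*h^2 + 10.88*h - 3.14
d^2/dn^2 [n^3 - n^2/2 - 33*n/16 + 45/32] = 6*n - 1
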